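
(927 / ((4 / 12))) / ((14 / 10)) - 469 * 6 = -5793 / 7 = -827.57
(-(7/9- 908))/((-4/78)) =-106145/6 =-17690.83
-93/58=-1.60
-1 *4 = -4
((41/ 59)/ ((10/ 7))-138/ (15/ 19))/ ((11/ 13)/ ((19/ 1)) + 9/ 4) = -10161086/ 133753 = -75.97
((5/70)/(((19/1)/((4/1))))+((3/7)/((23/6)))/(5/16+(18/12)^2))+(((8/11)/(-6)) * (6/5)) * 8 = -7622126/6898045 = -1.10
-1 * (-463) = 463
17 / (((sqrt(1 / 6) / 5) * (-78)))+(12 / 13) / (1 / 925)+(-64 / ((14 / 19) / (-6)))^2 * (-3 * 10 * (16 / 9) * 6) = -55360336740 / 637 - 85 * sqrt(6) / 78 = -86907909.64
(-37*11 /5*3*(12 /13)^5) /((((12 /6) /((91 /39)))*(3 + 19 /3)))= -37977984 /1856465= -20.46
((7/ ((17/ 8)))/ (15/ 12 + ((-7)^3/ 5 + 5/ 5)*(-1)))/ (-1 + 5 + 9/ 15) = 5600/ 538407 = 0.01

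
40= 40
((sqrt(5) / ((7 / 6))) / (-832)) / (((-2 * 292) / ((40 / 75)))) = sqrt(5) / 1062880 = 0.00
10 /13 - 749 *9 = -87623 /13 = -6740.23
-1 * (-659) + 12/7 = 660.71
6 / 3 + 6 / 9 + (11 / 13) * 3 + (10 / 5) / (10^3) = 101539 / 19500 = 5.21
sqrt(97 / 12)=2.84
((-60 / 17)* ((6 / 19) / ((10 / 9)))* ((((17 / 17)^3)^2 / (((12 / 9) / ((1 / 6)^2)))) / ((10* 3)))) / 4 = -9 / 51680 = -0.00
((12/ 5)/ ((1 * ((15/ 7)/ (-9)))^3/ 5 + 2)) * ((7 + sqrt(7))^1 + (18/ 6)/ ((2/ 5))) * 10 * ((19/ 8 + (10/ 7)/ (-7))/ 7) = 68931 * sqrt(7)/ 18497 + 1998999/ 36994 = 63.90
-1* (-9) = 9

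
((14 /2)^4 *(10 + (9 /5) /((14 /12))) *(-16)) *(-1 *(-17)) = -37691584 /5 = -7538316.80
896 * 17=15232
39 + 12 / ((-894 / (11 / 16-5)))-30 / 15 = 44173 / 1192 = 37.06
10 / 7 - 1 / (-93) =937 / 651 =1.44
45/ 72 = 5/ 8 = 0.62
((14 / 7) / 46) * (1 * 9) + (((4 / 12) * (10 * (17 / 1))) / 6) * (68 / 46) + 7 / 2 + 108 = 52103 / 414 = 125.85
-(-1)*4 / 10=2 / 5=0.40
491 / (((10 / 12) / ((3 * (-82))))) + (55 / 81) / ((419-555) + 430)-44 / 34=-293395190873 / 2024190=-144944.49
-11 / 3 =-3.67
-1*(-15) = 15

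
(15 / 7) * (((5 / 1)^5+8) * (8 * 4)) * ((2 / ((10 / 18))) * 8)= 43310592 / 7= 6187227.43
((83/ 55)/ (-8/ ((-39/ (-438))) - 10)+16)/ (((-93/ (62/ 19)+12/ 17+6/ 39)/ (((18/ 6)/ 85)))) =-44505279/ 2180429075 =-0.02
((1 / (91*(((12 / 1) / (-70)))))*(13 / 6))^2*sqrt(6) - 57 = -56.95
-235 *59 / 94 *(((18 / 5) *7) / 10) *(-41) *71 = 10820187 / 10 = 1082018.70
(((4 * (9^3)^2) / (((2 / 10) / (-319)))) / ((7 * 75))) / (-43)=226039572 / 1505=150192.41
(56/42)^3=64/27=2.37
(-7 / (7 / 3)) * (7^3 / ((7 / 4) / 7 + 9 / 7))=-28812 / 43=-670.05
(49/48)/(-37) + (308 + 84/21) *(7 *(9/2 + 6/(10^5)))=54545974147/5550000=9828.10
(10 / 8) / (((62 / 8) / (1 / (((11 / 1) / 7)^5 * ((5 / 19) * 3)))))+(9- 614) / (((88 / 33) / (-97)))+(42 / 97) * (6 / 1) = 255810377687201 / 11622728568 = 22009.49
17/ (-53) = -0.32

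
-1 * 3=-3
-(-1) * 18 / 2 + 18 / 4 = 27 / 2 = 13.50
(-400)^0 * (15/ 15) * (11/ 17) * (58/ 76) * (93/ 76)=29667/ 49096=0.60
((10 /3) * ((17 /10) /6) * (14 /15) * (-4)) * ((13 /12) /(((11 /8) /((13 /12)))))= -40222 /13365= -3.01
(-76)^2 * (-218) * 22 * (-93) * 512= 1319043956736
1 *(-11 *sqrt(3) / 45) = -11 *sqrt(3) / 45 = -0.42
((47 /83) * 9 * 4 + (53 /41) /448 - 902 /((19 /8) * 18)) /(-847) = 185352347 /220810379328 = 0.00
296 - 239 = 57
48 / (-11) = -48 / 11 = -4.36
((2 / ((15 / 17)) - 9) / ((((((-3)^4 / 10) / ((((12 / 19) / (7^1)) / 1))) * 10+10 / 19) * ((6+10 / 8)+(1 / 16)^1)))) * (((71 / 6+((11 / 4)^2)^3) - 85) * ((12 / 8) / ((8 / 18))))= -8473557509 / 6815976960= -1.24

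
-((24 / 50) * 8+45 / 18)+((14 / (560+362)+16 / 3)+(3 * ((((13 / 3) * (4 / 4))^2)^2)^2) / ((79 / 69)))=432458325572633 / 1327472550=325775.72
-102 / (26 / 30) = -117.69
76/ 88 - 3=-47/ 22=-2.14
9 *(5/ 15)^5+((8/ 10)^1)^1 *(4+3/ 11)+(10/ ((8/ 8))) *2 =34831/ 1485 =23.46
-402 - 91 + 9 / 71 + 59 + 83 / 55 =-432.36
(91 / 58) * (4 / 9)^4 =11648 / 190269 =0.06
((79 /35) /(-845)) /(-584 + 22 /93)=7347 /1605626750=0.00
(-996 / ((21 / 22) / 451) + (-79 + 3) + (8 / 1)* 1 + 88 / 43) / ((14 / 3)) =-212499486 / 2107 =-100854.05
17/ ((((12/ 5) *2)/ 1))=85/ 24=3.54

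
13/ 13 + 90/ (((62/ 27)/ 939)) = 1140916/ 31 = 36803.74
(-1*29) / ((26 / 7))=-203 / 26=-7.81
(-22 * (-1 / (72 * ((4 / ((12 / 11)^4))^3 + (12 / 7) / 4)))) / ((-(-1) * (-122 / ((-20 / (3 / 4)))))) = 3973030871040 / 1365603391579099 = 0.00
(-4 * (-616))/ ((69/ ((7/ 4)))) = 4312/ 69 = 62.49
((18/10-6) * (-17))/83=0.86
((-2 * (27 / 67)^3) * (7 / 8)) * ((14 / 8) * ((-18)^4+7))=-101252639061 / 4812208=-21040.79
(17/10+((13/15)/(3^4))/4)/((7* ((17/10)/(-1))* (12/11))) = -91025/694008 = -0.13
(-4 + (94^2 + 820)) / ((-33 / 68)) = -656336 / 33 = -19888.97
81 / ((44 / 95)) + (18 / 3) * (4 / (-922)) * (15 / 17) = 60297795 / 344828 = 174.86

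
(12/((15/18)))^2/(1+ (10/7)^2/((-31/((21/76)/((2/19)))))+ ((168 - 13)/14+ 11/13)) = 14624064/898825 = 16.27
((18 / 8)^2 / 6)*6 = 81 / 16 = 5.06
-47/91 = -0.52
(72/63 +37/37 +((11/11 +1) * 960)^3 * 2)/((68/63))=891813888135/68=13114910119.63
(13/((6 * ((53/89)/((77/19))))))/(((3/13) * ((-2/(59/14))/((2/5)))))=-9761609/181260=-53.85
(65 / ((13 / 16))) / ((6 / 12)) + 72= 232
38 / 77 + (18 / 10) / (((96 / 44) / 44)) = 28331 / 770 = 36.79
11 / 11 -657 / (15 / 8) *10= -3503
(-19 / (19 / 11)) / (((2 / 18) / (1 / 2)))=-99 / 2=-49.50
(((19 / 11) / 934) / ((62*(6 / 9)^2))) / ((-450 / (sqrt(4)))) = -19 / 63698800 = -0.00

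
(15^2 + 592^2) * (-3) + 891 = -1051176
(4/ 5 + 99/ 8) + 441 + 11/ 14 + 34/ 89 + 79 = 13315821/ 24920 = 534.34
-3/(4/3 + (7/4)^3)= -576/1285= -0.45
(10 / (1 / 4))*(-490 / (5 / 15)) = -58800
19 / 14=1.36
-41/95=-0.43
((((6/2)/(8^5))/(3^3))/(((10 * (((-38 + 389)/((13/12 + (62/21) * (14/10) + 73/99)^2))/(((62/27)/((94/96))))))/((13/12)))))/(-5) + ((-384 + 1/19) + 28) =-1674432388531835846869/4704157235036160000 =-355.95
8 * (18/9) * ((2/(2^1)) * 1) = 16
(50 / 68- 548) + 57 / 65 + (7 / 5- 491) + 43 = -2194503 / 2210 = -992.99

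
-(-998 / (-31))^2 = -996004 / 961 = -1036.42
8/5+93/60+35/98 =491/140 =3.51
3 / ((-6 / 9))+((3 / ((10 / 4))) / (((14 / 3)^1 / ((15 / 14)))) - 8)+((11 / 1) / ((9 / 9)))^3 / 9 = 59828 / 441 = 135.66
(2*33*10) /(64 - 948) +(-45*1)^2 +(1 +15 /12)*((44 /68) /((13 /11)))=137733 /68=2025.49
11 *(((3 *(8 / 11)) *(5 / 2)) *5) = 300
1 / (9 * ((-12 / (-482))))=241 / 54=4.46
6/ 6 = 1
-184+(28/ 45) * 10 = -1600/ 9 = -177.78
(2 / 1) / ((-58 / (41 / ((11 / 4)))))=-164 / 319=-0.51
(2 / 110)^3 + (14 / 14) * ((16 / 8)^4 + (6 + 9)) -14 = 2828376 / 166375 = 17.00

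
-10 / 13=-0.77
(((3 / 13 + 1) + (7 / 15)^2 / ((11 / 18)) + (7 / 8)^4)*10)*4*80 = 31824279 / 4576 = 6954.61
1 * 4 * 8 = 32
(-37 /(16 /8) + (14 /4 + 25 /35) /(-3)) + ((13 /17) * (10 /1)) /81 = -190952 /9639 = -19.81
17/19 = 0.89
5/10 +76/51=203/102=1.99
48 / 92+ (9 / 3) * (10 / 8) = 393 / 92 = 4.27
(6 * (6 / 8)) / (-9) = -1 / 2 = -0.50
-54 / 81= -2 / 3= -0.67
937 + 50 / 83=77821 / 83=937.60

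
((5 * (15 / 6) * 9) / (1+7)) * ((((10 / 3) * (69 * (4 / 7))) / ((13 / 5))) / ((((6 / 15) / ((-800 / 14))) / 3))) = -194062500 / 637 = -304650.71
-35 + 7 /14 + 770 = 1471 /2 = 735.50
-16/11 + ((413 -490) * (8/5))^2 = 4173616/275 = 15176.79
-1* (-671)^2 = -450241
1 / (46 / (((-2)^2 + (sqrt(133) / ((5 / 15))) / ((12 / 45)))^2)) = 45 * sqrt(133) / 23 + 269581 / 736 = 388.84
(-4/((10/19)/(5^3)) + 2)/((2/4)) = -1896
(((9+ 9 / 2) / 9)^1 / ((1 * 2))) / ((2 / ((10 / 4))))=15 / 16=0.94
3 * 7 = 21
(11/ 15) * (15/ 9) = 11/ 9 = 1.22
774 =774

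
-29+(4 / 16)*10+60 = 67 / 2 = 33.50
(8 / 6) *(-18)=-24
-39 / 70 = -0.56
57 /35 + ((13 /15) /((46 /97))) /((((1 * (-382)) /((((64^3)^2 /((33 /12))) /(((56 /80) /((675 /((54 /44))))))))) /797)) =-34532121175391504797 /461265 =-74863952772032.36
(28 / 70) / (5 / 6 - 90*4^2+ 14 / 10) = -12 / 43133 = -0.00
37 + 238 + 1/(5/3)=275.60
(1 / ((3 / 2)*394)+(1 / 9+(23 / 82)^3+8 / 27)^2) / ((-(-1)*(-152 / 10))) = -0.01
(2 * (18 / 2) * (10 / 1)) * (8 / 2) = 720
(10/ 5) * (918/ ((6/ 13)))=3978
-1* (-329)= 329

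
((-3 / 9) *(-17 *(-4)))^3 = -11645.63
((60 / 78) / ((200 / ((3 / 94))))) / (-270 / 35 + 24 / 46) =-161 / 9433840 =-0.00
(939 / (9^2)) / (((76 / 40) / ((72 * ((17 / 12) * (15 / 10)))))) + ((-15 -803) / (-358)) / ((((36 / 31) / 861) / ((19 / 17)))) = 1961305273 / 693804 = 2826.89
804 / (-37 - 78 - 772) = -0.91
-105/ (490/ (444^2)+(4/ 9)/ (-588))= -1521397080/ 25063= -60702.91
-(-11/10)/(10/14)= 77/50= 1.54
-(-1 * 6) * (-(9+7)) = -96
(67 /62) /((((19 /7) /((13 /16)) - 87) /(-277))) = 1688869 /472006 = 3.58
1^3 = 1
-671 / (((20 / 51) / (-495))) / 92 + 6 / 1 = 3390087 / 368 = 9212.19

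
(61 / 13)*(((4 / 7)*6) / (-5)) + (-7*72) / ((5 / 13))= -597696 / 455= -1313.62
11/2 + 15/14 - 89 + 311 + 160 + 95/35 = 391.29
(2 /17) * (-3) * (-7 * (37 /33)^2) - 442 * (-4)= 10929494 /6171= 1771.11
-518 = -518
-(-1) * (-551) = -551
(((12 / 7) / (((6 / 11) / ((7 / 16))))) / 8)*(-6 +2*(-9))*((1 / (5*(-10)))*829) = 27357 / 400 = 68.39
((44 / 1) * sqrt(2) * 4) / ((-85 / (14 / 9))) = -2464 * sqrt(2) / 765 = -4.56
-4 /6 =-2 /3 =-0.67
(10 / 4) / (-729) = -5 / 1458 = -0.00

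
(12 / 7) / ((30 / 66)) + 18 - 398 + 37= -11873 / 35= -339.23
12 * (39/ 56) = 117/ 14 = 8.36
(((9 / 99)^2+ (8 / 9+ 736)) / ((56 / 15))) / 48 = 4.11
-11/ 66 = -1/ 6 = -0.17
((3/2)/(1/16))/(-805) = -24/805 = -0.03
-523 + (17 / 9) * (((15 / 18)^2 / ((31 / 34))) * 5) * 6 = -401626 / 837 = -479.84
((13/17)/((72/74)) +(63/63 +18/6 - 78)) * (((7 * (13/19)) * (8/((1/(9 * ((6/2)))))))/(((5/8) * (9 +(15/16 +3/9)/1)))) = -9394414848/796195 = -11799.14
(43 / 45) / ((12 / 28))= 301 / 135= 2.23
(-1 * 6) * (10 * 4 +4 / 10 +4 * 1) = -1332 / 5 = -266.40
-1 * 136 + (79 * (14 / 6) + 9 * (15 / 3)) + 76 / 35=10028 / 105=95.50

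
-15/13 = -1.15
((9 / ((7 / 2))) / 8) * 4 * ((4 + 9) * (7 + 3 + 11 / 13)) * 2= 2538 / 7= 362.57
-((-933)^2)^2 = -757751099121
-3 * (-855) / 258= 855 / 86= 9.94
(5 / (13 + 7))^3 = 1 / 64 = 0.02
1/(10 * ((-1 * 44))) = -1/440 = -0.00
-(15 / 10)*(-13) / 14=39 / 28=1.39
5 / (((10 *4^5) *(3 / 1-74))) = -1 / 145408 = -0.00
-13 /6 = -2.17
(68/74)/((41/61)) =2074/1517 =1.37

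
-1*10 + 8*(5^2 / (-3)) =-230 / 3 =-76.67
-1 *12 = -12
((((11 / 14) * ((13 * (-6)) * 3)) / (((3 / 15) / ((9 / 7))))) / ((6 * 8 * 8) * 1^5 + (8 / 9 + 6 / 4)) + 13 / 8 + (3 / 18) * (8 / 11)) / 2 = -1817009 / 2768304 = -0.66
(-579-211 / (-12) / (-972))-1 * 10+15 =-6695347 / 11664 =-574.02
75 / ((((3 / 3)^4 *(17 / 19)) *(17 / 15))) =21375 / 289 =73.96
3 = 3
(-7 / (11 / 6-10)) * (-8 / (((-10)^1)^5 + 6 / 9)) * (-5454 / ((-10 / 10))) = 392688 / 1049993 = 0.37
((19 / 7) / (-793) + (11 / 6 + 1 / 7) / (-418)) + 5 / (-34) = -36733777 / 236672436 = -0.16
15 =15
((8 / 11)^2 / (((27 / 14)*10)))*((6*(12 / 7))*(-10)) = -1024 / 363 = -2.82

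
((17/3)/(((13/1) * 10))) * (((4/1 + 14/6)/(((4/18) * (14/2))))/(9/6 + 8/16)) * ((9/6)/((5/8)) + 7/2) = 19057/36400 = 0.52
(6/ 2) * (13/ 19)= 39/ 19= 2.05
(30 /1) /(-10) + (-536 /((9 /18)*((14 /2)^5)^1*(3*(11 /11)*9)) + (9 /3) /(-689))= -3.01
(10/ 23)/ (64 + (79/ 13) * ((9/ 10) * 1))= 1300/ 207713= 0.01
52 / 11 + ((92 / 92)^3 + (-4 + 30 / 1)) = 349 / 11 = 31.73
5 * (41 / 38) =205 / 38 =5.39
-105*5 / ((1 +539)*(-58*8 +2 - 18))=7 / 3456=0.00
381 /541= 0.70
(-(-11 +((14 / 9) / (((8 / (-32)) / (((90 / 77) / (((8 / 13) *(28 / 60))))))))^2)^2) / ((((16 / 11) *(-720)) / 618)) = 1438628735114983 / 6135803520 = 234464.60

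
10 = 10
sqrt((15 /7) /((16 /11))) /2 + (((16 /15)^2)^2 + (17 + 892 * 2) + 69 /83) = sqrt(1155) /56 + 7576509488 /4201875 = 1803.73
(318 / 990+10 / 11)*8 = 1624 / 165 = 9.84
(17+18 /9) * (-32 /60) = -152 /15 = -10.13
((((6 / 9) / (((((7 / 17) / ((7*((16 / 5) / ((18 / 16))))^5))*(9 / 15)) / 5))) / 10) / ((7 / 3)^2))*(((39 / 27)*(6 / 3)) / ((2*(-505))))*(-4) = 8873.03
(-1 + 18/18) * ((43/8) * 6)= 0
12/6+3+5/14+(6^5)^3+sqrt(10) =sqrt(10)+6582589784139/14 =470184984584.52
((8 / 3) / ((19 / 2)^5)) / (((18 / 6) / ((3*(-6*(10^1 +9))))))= -512 / 130321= -0.00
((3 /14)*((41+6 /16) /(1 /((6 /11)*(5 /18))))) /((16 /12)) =4965 /4928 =1.01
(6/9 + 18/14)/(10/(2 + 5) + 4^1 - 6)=-41/12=-3.42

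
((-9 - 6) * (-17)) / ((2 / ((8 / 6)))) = 170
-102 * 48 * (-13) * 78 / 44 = 112830.55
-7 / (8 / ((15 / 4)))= -105 / 32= -3.28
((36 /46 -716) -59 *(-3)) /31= -12379 /713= -17.36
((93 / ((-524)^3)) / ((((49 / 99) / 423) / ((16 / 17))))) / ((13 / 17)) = -3894561 / 5728135868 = -0.00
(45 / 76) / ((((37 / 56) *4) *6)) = 105 / 2812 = 0.04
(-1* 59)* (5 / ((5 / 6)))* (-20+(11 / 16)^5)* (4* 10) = 18417265065 / 65536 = 281025.16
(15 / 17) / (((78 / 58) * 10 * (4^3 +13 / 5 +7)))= 145 / 162656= 0.00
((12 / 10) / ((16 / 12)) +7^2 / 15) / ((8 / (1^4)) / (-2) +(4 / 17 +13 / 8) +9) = 1700 / 2799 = 0.61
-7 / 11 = -0.64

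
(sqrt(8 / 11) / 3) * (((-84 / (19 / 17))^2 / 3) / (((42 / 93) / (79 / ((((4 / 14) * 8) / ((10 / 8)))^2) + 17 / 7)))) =30880.53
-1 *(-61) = 61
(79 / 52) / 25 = 79 / 1300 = 0.06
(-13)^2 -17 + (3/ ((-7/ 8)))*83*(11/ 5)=-16592/ 35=-474.06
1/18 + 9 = 163/18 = 9.06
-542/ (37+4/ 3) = -1626/ 115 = -14.14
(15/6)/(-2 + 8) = 5/12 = 0.42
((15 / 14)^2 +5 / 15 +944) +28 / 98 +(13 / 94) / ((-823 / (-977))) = 21514663685 / 22744428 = 945.93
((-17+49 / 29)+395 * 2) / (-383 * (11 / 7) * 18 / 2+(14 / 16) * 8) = -78631 / 549086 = -0.14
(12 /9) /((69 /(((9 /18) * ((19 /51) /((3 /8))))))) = 304 /31671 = 0.01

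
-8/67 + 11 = 729/67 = 10.88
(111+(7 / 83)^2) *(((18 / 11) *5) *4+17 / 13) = 3721931176 / 985127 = 3778.12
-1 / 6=-0.17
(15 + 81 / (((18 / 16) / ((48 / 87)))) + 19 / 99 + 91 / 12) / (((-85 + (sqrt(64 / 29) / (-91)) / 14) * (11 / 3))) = -24755218046195 / 123447224577468 + 457202291 * sqrt(29) / 894992378186643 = -0.20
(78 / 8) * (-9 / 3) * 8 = -234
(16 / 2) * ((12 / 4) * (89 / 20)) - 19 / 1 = 439 / 5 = 87.80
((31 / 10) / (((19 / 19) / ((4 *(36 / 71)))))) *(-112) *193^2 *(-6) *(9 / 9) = 55869924096 / 355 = 157380067.88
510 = 510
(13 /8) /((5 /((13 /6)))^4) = 371293 /6480000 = 0.06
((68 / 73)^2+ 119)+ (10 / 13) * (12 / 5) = 8431971 / 69277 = 121.71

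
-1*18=-18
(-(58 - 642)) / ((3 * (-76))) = -146 / 57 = -2.56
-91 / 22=-4.14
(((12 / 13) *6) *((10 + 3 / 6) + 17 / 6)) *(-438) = -32344.62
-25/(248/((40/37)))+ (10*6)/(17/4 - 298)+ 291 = 78353164/269545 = 290.69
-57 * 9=-513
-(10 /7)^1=-10 /7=-1.43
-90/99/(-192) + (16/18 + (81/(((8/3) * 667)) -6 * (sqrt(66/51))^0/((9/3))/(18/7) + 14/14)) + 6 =7.16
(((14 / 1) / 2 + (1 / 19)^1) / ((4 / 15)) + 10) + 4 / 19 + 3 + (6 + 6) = 1963 / 38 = 51.66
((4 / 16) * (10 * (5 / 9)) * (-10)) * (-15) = 625 / 3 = 208.33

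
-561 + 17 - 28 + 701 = 129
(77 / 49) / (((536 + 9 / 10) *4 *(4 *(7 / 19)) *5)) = 209 / 2104648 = 0.00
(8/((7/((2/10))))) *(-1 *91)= -104/5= -20.80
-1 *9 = -9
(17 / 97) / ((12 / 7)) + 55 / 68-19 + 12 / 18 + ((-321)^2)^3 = 5412178413885128999 / 4947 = 1094032426497903.58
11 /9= 1.22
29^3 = 24389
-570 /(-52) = 285 /26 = 10.96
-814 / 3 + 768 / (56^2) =-39850 / 147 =-271.09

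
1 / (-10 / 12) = -6 / 5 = -1.20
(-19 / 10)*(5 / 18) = -19 / 36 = -0.53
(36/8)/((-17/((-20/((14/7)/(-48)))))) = -2160/17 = -127.06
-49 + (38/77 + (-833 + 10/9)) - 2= -611500/693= -882.40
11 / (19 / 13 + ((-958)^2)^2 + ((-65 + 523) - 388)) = 143 / 10949779876977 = 0.00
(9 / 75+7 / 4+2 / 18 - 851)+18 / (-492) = -31330147 / 36900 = -849.06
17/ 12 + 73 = 893/ 12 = 74.42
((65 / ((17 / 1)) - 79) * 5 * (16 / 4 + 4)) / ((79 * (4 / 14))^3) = -0.26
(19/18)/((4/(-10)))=-2.64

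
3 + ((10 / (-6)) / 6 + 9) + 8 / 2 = 283 / 18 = 15.72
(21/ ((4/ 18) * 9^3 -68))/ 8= 21/ 752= 0.03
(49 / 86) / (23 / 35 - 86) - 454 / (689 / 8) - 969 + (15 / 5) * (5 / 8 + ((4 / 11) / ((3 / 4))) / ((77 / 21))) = -83265937719813 / 85663981832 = -972.01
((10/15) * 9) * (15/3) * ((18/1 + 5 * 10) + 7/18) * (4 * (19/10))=46778/3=15592.67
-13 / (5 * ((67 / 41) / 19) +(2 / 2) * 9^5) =-10127 / 45999506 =-0.00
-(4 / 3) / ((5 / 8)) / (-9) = 32 / 135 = 0.24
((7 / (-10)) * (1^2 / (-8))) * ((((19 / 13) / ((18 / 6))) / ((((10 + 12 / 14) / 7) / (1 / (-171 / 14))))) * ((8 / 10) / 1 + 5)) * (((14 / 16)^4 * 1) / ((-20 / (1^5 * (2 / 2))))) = 167179229 / 437059584000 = 0.00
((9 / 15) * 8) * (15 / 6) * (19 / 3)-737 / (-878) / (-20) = 1333823 / 17560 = 75.96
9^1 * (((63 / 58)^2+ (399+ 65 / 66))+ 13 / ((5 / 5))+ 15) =142927293 / 37004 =3862.48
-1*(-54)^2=-2916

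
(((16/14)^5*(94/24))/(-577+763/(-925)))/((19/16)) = -712294400/64004871189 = -0.01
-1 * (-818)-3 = 815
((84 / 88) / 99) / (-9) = -7 / 6534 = -0.00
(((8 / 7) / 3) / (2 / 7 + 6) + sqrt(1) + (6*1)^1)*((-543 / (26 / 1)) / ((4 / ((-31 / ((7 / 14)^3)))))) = 1307363 / 143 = 9142.40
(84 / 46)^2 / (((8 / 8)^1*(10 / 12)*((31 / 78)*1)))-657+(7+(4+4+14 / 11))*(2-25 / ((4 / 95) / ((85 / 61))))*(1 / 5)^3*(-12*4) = 6204034937799 / 1375466125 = 4510.50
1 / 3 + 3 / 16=25 / 48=0.52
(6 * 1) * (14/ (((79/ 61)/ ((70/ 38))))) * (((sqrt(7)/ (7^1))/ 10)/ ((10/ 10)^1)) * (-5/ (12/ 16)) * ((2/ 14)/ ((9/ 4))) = -9760 * sqrt(7)/ 13509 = -1.91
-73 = -73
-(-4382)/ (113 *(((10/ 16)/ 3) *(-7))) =-15024/ 565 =-26.59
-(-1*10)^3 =1000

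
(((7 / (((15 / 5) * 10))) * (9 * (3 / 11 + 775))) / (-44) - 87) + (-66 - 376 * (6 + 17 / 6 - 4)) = -3643313 / 1815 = -2007.33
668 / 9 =74.22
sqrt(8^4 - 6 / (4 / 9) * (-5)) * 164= 82 * sqrt(16654)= 10582.13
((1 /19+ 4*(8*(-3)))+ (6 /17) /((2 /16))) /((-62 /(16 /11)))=240632 /110143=2.18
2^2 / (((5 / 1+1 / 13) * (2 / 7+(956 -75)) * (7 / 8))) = 208 / 203577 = 0.00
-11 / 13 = -0.85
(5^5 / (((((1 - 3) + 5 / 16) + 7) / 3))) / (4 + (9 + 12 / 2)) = 30000 / 323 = 92.88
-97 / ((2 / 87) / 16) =-67512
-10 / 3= -3.33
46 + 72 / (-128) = 727 / 16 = 45.44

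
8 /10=4 /5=0.80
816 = 816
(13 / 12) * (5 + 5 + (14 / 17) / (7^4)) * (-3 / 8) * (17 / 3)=-94757 / 4116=-23.02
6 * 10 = 60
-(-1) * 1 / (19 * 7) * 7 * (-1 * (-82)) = 82 / 19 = 4.32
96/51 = 32/17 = 1.88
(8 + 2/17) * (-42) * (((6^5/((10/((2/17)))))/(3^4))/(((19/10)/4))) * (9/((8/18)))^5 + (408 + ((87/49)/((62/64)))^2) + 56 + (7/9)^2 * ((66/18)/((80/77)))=-679870925421775688901827/246299342239440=-2760344056.30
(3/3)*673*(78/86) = 26247/43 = 610.40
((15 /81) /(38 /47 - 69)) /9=-47 /155763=-0.00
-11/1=-11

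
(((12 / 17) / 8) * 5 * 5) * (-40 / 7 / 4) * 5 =-1875 / 119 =-15.76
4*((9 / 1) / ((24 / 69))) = 207 / 2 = 103.50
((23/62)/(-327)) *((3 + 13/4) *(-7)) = 4025/81096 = 0.05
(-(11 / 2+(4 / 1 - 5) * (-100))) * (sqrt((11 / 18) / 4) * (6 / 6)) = -211 * sqrt(22) / 24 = -41.24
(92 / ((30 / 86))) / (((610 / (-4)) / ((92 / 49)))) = -727904 / 224175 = -3.25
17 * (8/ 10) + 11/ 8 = 599/ 40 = 14.98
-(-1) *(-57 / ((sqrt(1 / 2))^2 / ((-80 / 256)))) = 285 / 8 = 35.62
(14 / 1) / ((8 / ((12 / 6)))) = 3.50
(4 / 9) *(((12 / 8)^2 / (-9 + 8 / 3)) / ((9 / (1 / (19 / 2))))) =-2 / 1083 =-0.00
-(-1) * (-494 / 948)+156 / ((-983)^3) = -234616009433 / 450234629238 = -0.52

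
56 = 56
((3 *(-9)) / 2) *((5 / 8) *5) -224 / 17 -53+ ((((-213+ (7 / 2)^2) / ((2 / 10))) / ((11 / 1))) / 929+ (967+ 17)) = 221237897 / 252688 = 875.54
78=78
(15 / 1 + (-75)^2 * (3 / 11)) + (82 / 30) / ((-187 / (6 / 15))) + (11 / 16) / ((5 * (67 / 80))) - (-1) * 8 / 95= 27661528319 / 17853825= 1549.33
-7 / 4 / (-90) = 7 / 360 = 0.02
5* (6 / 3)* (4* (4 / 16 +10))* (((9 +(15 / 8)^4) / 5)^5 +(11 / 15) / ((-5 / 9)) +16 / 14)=1470940419510284998938528863 / 2522015791327477760000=583239.97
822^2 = 675684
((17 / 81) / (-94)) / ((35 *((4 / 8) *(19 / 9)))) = -17 / 281295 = -0.00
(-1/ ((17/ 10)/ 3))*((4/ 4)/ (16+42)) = -15/ 493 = -0.03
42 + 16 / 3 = 142 / 3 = 47.33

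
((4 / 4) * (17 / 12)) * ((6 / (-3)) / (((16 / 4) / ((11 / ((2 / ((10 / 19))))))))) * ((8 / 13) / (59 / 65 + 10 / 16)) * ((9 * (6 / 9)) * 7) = -523600 / 15143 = -34.58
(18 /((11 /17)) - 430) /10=-40.22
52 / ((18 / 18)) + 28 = 80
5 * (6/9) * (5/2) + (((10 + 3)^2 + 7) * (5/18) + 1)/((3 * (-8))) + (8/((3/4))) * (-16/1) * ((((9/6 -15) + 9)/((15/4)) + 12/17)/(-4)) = -14.83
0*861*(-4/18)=0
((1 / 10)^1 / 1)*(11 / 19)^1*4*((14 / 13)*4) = 1232 / 1235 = 1.00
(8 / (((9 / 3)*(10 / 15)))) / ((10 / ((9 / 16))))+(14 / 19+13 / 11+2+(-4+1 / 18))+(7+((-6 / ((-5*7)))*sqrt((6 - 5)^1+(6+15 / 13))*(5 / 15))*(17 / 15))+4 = 34*sqrt(1378) / 6825+842629 / 75240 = 11.38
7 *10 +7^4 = 2471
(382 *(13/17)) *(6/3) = 9932/17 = 584.24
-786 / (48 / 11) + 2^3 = -1377 / 8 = -172.12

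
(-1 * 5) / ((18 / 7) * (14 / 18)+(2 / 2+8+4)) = -1 / 3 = -0.33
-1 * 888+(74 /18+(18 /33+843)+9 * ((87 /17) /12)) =-245753 /6732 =-36.51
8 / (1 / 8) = 64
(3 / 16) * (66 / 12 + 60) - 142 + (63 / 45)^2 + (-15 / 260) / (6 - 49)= -57133113 / 447200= -127.76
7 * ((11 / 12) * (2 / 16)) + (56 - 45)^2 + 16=13229 / 96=137.80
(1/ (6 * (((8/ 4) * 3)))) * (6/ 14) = 1/ 84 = 0.01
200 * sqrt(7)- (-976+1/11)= 200 * sqrt(7)+10735/11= 1505.06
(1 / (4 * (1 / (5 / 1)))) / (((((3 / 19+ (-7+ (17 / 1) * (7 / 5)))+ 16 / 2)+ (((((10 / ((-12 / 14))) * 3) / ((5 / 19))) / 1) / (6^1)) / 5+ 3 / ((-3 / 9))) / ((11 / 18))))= 5225 / 78828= 0.07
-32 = -32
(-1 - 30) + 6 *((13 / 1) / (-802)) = -12470 / 401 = -31.10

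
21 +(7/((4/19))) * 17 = 2345/4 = 586.25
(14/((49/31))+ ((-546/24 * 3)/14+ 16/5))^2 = 4044121/78400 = 51.58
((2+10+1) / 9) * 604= 7852 / 9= 872.44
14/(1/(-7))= -98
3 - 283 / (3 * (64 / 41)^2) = -438859 / 12288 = -35.71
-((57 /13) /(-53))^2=-3249 /474721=-0.01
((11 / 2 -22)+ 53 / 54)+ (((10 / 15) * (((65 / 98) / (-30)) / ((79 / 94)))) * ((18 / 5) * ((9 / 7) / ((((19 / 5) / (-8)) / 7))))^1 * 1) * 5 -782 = -1571852777 / 1985823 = -791.54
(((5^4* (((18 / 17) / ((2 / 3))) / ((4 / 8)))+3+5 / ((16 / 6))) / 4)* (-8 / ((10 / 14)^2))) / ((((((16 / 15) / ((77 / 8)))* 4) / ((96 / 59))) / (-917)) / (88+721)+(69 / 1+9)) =-6818299327508823 / 68170207184440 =-100.02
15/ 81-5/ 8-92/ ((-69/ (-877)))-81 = -270167/ 216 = -1250.77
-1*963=-963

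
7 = 7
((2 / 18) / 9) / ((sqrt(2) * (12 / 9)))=sqrt(2) / 216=0.01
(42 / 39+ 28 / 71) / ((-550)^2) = 679 / 139603750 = 0.00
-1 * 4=-4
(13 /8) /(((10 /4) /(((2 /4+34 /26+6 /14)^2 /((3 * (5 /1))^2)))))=165649 /11466000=0.01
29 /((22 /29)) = 38.23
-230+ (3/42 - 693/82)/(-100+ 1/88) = -580610350/2525313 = -229.92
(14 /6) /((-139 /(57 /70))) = -19 /1390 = -0.01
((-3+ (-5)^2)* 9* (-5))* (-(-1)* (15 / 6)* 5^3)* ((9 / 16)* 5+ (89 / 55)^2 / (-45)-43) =2191377775 / 176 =12451010.09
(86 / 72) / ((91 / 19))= 817 / 3276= 0.25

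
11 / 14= 0.79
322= 322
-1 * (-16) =16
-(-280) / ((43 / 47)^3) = 29070440 / 79507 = 365.63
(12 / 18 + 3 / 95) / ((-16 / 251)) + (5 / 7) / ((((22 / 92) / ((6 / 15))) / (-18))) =-11397433 / 351120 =-32.46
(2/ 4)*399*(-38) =-7581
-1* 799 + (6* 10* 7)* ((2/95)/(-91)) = -197377/247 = -799.10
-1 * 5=-5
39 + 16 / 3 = 133 / 3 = 44.33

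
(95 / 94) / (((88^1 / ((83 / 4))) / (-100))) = -197125 / 8272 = -23.83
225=225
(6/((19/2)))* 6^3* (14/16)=119.37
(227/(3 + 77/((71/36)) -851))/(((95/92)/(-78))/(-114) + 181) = -173483388/111901711619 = -0.00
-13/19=-0.68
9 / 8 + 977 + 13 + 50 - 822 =1753 / 8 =219.12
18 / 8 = 9 / 4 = 2.25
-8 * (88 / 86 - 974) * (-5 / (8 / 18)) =-3765420 / 43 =-87567.91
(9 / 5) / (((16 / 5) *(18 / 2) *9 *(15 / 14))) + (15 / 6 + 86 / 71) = 285077 / 76680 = 3.72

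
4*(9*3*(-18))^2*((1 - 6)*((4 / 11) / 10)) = -171778.91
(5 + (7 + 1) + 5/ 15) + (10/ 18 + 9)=206/ 9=22.89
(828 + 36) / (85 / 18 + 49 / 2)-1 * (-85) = 114.57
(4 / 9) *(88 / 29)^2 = 30976 / 7569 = 4.09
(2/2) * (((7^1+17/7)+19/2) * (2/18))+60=7825/126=62.10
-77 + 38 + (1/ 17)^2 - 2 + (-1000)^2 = 288988152/ 289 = 999959.00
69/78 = 23/26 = 0.88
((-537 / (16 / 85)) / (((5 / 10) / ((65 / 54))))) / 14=-988975 / 2016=-490.56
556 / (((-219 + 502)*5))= 556 / 1415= 0.39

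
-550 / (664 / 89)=-24475 / 332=-73.72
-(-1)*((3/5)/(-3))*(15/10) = -3/10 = -0.30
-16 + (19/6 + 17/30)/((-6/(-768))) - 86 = 5638/15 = 375.87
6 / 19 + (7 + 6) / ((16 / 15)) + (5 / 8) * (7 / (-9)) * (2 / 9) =305221 / 24624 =12.40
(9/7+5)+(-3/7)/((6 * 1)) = 87/14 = 6.21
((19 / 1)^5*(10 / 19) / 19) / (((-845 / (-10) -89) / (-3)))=137180 / 3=45726.67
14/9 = 1.56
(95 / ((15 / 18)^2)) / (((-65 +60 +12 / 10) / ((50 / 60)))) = -30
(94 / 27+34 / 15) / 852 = 194 / 28755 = 0.01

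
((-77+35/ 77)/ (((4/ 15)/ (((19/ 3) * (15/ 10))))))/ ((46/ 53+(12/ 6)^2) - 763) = 6359205/ 1767964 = 3.60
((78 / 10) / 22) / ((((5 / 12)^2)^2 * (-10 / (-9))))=1819584 / 171875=10.59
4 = 4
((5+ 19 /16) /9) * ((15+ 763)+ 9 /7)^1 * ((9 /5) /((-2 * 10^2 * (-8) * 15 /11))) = 396033 /896000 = 0.44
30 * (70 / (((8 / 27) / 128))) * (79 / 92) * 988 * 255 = 4514059368000 / 23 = 196263450782.61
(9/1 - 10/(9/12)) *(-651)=2821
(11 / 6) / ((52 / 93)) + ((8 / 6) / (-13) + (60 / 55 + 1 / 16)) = 29719 / 6864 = 4.33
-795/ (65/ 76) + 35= -11629/ 13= -894.54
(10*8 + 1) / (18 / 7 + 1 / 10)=30.32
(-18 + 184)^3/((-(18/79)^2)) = -88111670.79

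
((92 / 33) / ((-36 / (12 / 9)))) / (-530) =46 / 236115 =0.00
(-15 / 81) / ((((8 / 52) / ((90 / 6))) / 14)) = -2275 / 9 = -252.78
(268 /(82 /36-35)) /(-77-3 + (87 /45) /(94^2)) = 639372960 /6245267719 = 0.10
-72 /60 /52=-0.02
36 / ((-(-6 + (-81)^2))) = -12 / 2185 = -0.01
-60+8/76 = -1138/19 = -59.89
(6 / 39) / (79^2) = 2 / 81133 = 0.00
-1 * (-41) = 41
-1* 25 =-25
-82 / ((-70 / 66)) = 77.31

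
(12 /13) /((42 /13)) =2 /7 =0.29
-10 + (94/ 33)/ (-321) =-106024/ 10593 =-10.01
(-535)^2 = 286225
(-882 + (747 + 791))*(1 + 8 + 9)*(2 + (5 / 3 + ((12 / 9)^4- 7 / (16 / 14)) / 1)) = 74620 / 9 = 8291.11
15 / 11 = 1.36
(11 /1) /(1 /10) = 110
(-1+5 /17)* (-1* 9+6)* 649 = 23364 /17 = 1374.35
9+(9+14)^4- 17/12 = 3358183/12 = 279848.58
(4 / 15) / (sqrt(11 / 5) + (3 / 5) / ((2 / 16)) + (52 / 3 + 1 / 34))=1537208 / 127185589- 13872 * sqrt(55) / 127185589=0.01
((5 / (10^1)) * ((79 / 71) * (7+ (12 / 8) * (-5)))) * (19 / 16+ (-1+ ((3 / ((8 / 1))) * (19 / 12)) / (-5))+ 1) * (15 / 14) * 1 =-40527 / 127232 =-0.32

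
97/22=4.41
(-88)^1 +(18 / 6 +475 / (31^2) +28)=-54302 / 961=-56.51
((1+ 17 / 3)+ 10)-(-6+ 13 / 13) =65 / 3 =21.67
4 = 4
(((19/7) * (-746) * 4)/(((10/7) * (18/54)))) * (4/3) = -113392/5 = -22678.40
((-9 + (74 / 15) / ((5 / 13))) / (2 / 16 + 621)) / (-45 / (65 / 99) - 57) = -3731 / 76025700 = -0.00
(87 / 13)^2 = 7569 / 169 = 44.79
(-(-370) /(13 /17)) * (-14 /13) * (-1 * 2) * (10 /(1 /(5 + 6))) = 19373200 /169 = 114634.32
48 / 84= 4 / 7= 0.57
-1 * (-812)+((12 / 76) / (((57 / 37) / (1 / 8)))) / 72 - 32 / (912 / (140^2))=124.28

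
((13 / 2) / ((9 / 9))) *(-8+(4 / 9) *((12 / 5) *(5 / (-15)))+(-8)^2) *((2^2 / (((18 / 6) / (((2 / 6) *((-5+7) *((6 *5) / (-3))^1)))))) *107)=-27864512 / 81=-344006.32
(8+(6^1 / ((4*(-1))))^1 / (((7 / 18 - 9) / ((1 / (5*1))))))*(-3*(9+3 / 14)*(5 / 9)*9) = -1110.53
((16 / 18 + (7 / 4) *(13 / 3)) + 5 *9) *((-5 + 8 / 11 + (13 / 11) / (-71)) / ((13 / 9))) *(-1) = 293125 / 1846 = 158.79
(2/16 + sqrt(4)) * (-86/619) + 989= 2448033/2476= 988.70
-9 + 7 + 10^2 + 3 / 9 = 295 / 3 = 98.33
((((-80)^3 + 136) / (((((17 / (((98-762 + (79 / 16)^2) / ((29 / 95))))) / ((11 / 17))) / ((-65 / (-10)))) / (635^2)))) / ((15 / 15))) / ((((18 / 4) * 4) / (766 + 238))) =4801610218199754298625 / 804576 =5967876519060665.86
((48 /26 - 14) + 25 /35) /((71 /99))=-103059 /6461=-15.95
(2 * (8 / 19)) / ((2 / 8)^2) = 256 / 19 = 13.47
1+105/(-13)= -92/13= -7.08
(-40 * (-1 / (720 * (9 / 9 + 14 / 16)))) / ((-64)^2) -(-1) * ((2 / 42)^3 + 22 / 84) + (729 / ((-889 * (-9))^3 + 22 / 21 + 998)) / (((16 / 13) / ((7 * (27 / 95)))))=94038175422294221607 / 358896967503009367040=0.26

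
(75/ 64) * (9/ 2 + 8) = 1875/ 128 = 14.65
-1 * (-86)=86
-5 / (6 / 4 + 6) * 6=-4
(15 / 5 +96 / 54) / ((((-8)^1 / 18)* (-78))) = 43 / 312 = 0.14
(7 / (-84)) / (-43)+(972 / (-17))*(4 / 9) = -222895 / 8772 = -25.41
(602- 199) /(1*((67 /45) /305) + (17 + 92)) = 3.70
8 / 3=2.67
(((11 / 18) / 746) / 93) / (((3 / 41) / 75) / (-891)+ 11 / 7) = 0.00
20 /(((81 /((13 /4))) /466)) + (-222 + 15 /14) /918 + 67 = 16992013 /38556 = 440.71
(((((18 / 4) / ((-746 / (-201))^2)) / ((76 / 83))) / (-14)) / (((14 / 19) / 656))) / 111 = -412453809 / 2017927016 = -0.20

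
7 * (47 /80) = 329 /80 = 4.11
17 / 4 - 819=-3259 / 4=-814.75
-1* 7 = -7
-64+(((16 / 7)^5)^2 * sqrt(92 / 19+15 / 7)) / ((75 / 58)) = -64+63771674411008 * sqrt(123557) / 2817690608775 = 7891.51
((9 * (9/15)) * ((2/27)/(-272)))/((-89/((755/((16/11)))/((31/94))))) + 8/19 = 25497609/57034048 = 0.45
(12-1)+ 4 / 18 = 101 / 9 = 11.22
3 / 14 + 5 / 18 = 31 / 63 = 0.49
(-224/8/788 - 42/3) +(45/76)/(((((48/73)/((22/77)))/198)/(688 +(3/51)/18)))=499356842305/14253344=35034.36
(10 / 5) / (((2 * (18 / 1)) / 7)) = 7 / 18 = 0.39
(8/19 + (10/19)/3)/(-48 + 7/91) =-442/35511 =-0.01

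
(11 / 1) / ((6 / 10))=55 / 3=18.33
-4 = -4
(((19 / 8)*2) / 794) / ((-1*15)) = -19 / 47640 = -0.00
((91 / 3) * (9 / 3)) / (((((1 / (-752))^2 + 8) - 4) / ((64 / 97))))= 3293495296 / 219415649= 15.01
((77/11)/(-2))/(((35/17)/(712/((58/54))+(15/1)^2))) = -437733/290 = -1509.42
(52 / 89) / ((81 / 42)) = 0.30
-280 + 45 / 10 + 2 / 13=-7159 / 26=-275.35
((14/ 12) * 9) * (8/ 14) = 6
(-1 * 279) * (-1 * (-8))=-2232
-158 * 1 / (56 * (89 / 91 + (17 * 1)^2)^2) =-93457 / 2785306176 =-0.00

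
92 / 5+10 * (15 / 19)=2498 / 95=26.29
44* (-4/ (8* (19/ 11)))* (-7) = 1694/ 19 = 89.16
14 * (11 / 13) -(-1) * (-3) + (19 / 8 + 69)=8343 / 104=80.22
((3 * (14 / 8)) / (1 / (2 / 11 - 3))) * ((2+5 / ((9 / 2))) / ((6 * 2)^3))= -1519 / 57024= -0.03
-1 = -1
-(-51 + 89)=-38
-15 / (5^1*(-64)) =3 / 64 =0.05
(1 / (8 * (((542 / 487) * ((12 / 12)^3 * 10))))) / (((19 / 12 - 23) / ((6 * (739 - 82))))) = -2879631 / 1392940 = -2.07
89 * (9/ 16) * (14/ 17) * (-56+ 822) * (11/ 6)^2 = 28871689/ 272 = 106145.92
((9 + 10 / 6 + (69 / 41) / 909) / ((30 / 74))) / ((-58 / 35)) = -34326565 / 2161602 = -15.88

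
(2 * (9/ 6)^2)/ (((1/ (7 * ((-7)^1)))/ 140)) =-30870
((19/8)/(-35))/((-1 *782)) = 19/218960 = 0.00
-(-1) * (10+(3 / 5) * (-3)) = 41 / 5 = 8.20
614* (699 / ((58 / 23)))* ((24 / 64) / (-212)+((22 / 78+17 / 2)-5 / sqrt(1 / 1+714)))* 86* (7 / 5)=287599130093219 / 1598480-2971254678* sqrt(715) / 20735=176088703.96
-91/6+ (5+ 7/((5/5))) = -19/6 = -3.17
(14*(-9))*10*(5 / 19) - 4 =-6376 / 19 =-335.58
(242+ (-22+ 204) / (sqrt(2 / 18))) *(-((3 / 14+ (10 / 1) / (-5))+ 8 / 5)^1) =5122 / 35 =146.34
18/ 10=1.80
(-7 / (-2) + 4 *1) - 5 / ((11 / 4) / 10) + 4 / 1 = -147 / 22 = -6.68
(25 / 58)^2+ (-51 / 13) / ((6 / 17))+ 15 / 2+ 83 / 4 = 17.32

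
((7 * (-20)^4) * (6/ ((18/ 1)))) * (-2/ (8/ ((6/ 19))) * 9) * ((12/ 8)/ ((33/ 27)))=-68040000/ 209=-325550.24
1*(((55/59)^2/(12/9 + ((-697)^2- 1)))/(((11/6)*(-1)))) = -2475/2536653434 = -0.00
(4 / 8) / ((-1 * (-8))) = 1 / 16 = 0.06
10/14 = 5/7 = 0.71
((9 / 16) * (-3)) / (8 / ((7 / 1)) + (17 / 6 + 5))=-0.19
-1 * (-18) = 18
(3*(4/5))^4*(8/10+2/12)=100224/3125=32.07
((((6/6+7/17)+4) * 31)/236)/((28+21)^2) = 713/2408203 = 0.00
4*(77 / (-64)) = -77 / 16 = -4.81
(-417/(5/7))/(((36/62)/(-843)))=847580.30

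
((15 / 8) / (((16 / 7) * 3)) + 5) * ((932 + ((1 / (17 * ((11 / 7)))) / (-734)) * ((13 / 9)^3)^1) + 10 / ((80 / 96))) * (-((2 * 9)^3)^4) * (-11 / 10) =6334735311346628503.84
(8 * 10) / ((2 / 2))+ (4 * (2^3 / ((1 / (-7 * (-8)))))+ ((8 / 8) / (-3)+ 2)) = 5621 / 3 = 1873.67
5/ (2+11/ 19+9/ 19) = 95/ 58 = 1.64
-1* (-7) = 7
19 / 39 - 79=-3062 / 39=-78.51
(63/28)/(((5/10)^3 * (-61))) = -18/61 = -0.30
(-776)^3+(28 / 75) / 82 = -467288576.00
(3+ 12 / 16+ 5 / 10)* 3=51 / 4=12.75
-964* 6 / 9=-1928 / 3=-642.67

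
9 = 9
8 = 8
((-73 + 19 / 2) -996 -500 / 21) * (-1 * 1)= 45499 / 42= 1083.31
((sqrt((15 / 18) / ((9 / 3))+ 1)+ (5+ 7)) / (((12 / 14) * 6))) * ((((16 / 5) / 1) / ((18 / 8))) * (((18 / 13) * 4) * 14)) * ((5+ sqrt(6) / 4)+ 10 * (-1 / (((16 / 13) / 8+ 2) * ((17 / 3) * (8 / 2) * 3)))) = 112 * (sqrt(46)+ 72) * (238 * sqrt(6)+ 4695) / 29835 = 1560.95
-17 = -17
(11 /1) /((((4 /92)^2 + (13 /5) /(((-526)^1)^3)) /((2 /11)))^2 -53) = -0.21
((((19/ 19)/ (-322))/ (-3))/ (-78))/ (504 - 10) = -1/ 37221912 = -0.00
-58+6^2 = -22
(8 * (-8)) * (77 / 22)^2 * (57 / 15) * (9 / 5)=-134064 / 25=-5362.56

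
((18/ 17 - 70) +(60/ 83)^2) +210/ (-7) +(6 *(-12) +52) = -13868358/ 117113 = -118.42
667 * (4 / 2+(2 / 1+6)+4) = 9338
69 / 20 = 3.45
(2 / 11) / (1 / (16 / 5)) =0.58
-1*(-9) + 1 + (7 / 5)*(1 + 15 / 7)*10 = 54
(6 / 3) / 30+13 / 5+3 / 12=35 / 12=2.92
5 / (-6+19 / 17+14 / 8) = -340 / 213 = -1.60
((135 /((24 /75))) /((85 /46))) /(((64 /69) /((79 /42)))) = 28208925 /60928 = 462.99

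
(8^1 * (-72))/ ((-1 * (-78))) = -96/ 13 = -7.38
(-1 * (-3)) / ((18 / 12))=2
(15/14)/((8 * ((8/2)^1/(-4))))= -15/112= -0.13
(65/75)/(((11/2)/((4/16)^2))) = 13/1320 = 0.01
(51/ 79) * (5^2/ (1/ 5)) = 80.70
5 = 5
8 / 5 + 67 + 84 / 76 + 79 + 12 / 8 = 28539 / 190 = 150.21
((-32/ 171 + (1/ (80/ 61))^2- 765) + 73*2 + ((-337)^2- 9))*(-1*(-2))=225882.79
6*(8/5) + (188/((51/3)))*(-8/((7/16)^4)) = -490871504/204085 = -2405.23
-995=-995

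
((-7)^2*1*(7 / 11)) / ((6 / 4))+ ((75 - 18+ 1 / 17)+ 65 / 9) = 143171 / 1683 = 85.07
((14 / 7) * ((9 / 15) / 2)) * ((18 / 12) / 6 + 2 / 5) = 39 / 100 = 0.39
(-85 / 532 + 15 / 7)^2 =1113025 / 283024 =3.93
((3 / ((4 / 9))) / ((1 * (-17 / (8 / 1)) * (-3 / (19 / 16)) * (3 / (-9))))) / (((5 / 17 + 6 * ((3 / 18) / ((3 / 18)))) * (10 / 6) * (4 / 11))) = -16929 / 17120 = -0.99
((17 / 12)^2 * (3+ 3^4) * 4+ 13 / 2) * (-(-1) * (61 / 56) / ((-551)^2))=13115 / 5368944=0.00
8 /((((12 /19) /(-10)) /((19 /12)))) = -1805 /9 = -200.56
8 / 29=0.28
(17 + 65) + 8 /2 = 86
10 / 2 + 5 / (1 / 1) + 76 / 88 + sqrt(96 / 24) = 283 / 22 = 12.86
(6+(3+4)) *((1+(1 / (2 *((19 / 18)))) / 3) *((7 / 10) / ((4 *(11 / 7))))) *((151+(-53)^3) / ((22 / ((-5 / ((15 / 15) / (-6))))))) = -142107693 / 418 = -339970.56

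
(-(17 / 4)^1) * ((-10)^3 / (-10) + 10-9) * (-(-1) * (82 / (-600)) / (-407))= -70397 / 488400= -0.14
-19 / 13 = -1.46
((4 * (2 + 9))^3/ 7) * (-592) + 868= -50422852/ 7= -7203264.57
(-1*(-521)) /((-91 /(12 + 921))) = -486093 /91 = -5341.68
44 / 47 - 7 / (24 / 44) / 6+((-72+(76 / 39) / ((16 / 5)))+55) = -96748 / 5499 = -17.59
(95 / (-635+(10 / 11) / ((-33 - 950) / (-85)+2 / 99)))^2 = 3430841176009 / 153247538903761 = 0.02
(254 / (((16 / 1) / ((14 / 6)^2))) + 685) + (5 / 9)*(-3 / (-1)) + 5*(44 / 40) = 56059 / 72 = 778.60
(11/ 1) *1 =11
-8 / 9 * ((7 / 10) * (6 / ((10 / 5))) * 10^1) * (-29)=1624 / 3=541.33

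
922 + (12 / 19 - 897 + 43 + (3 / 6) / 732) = 1909075 / 27816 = 68.63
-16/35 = -0.46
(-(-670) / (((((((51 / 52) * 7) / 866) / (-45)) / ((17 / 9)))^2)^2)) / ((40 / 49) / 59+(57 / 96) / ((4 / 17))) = 13004742097571750192742400000 / 3726545697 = 3489757849485389040.36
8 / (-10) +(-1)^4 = 1 / 5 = 0.20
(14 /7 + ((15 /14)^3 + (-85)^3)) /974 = -1685150137 /2672656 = -630.52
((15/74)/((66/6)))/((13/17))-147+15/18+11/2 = -4464839/31746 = -140.64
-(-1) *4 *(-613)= -2452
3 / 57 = 1 / 19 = 0.05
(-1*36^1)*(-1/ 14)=18/ 7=2.57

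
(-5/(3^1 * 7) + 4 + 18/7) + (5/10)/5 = 6.43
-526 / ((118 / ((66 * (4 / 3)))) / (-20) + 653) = -462880 / 574581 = -0.81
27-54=-27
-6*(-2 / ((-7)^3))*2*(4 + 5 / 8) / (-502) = 111 / 172186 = 0.00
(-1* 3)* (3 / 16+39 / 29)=-2133 / 464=-4.60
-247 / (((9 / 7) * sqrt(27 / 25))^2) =-138.35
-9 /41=-0.22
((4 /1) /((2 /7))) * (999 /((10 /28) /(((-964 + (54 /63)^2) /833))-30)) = -264055680 /572231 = -461.45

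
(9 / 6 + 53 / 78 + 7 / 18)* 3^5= 16227 / 26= 624.12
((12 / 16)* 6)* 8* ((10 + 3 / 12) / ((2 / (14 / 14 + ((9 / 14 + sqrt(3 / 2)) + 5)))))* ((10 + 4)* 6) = 7749* sqrt(6) + 102951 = 121932.10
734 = 734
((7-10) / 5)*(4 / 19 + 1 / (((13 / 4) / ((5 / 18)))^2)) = -0.13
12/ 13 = 0.92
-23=-23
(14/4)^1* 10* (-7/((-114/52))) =6370/57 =111.75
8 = 8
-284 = -284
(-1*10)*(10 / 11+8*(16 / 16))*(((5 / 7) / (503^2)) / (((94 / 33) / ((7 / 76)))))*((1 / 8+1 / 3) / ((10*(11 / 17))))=-4165 / 7229985184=-0.00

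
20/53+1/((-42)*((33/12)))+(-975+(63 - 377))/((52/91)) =-110450533/48972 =-2255.38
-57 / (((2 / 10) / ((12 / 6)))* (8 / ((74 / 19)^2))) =-20535 / 19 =-1080.79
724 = 724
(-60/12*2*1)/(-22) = 5/11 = 0.45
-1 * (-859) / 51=859 / 51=16.84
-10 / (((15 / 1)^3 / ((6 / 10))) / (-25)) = 2 / 45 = 0.04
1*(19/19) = 1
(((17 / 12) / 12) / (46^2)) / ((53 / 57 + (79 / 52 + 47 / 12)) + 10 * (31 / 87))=121771 / 21670853184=0.00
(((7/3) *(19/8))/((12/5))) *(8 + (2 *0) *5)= 665/36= 18.47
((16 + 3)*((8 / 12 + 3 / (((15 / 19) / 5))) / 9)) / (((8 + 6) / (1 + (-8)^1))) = -1121 / 54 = -20.76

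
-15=-15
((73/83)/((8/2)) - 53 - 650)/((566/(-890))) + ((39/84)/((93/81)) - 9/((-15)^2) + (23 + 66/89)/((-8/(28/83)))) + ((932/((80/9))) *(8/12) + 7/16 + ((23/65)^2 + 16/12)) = 4328498283490117/3679952478384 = 1176.24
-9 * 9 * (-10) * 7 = 5670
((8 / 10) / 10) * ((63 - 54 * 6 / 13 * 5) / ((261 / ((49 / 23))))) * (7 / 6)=-30527 / 650325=-0.05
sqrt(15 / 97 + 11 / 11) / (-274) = -2 *sqrt(679) / 13289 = -0.00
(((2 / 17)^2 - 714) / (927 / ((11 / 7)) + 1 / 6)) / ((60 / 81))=-91925361 / 56275525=-1.63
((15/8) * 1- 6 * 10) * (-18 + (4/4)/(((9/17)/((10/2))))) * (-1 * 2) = -11935/12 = -994.58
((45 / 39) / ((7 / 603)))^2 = 9879.49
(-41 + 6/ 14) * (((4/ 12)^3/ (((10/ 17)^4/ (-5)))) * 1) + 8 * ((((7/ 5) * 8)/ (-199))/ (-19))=22429763171/ 357304500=62.77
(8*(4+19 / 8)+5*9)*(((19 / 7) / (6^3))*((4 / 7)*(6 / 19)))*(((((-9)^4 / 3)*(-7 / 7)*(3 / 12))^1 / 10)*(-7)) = 2916 / 35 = 83.31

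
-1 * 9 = -9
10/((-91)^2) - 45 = -372635/8281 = -45.00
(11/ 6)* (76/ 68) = 2.05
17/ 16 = 1.06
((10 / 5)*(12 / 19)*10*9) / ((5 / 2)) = 864 / 19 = 45.47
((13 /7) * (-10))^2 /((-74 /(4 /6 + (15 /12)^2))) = -452075 /43512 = -10.39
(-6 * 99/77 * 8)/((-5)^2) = -432/175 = -2.47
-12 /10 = -6 /5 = -1.20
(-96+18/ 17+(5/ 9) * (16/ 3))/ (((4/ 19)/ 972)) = -7219278/ 17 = -424663.41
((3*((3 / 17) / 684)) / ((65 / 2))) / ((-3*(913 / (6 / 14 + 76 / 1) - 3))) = -107 / 120578484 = -0.00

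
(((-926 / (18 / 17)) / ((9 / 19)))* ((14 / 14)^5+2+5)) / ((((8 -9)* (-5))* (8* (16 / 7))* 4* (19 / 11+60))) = -1645039 / 2514240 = -0.65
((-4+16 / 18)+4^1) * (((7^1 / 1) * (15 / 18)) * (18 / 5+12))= 728 / 9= 80.89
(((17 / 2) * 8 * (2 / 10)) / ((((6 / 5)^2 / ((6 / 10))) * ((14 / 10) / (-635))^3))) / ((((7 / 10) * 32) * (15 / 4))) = -544101734375 / 86436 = -6294850.92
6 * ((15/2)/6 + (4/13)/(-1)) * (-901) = -132447/26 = -5094.12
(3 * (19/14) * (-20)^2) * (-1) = -11400/7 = -1628.57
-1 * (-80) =80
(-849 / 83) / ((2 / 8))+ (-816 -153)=-83823 / 83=-1009.92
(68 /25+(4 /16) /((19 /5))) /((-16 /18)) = -47637 /15200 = -3.13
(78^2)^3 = 225199600704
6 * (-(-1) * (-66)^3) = -1724976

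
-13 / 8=-1.62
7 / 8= 0.88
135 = 135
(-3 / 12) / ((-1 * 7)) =1 / 28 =0.04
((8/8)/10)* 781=781/10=78.10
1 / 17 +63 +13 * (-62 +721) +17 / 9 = 1320688 / 153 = 8631.95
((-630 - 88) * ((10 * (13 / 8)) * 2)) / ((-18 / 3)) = 23335 / 6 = 3889.17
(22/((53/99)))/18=2.28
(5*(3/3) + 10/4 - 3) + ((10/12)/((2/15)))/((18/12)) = 26/3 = 8.67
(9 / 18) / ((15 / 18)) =3 / 5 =0.60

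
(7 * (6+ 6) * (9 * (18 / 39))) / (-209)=-4536 / 2717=-1.67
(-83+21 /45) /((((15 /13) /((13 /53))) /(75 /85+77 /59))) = -459033068 /11960775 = -38.38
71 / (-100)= -71 / 100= -0.71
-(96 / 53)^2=-9216 / 2809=-3.28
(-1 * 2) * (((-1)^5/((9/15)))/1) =10/3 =3.33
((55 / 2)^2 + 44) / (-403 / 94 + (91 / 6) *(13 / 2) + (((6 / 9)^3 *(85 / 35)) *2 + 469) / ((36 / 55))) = 255910347 / 259994866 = 0.98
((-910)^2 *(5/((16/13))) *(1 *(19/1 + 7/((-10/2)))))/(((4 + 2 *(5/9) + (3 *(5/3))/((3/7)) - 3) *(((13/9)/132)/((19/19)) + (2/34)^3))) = 777561142708350/2016767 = 385548326.96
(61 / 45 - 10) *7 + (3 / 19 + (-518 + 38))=-540.35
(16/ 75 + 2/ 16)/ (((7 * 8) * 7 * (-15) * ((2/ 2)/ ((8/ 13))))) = -29/ 819000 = -0.00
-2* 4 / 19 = -8 / 19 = -0.42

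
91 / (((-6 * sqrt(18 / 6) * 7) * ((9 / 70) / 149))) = -67795 * sqrt(3) / 81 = -1449.68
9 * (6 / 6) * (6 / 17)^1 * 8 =25.41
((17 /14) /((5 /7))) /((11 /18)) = 153 /55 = 2.78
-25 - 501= -526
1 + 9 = 10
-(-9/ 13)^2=-0.48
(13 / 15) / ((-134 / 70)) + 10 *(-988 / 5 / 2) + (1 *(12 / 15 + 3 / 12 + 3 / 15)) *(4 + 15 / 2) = -1566317 / 1608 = -974.08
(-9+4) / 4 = -5 / 4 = -1.25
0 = 0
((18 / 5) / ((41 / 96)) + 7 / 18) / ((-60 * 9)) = -0.02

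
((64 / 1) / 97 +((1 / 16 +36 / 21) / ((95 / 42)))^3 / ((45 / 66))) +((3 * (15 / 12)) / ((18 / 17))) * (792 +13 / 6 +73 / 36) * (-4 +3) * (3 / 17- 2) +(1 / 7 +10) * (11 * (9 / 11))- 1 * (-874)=122904096542210233 / 20119367520000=6108.75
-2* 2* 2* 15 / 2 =-60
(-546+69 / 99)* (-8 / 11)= 143960 / 363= 396.58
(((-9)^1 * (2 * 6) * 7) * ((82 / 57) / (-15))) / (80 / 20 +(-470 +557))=984 / 1235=0.80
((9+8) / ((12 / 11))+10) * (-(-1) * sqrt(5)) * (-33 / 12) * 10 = -16885 * sqrt(5) / 24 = -1573.17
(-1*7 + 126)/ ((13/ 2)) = 238/ 13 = 18.31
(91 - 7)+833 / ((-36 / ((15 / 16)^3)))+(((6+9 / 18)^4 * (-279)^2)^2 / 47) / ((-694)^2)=79083093128718602079 / 92720709632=852917254.87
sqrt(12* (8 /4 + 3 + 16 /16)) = 6* sqrt(2) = 8.49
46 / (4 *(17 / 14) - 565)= -322 / 3921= -0.08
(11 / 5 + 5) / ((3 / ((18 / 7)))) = 216 / 35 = 6.17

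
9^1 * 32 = 288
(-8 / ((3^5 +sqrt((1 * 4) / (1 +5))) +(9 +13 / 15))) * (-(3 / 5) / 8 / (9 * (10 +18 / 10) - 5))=170685 / 7279669694 - 225 * sqrt(6) / 7279669694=0.00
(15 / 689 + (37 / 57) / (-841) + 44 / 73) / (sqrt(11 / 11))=1503888118 / 2411087289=0.62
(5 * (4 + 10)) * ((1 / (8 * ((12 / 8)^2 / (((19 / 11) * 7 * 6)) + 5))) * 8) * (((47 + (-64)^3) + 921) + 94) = -19445387360 / 5353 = -3632614.86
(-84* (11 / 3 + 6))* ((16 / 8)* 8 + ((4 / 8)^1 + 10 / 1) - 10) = -13398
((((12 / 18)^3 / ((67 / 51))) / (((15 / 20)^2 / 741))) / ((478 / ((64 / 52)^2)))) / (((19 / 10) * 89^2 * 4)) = 696320 / 44520479523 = 0.00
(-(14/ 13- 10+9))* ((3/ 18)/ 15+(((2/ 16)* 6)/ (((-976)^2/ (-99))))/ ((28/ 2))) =-26658763/ 31206389760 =-0.00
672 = 672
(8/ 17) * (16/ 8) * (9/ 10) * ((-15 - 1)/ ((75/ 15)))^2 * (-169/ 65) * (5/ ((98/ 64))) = -7667712/ 104125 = -73.64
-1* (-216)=216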